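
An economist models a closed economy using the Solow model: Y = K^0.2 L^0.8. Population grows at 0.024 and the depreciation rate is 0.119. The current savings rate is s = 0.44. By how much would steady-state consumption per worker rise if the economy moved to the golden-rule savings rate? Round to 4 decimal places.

Capital per worker breaks even when investment replaces (n + δ)·k; here n + δ = 0.143.
Current steady state (s = 0.44): k* = (0.44/0.143)^(1/0.8) ≈ 4.0752, y* = 4.0752^0.2 ≈ 1.3244, c* = (1−0.44)·1.3244 ≈ 0.7417.
Setting f'(k) = n+δ gives 0.2·k^(0.2−1) = 0.143, hence k_gold = (0.2/0.143)^(1/0.8) ≈ 1.5210.
y_gold = 1.5210^0.2 ≈ 1.0875, c_gold = y_gold − 0.143·k_gold ≈ 0.8700.
Gain: Δc = 0.8700 − 0.7417 ≈ 0.1283.

Δc ≈ 0.1283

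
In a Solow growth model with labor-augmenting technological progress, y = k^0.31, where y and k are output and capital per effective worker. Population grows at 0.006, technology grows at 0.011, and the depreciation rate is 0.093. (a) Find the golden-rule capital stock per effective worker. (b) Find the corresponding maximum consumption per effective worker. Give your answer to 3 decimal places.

n + g + δ = 0.006 + 0.011 + 0.093 = 0.11.
Setting f'(k) = n+g+δ gives 0.31·k^(0.31−1) = 0.11, hence k_gold = (0.31/0.11)^(1/0.69) ≈ 4.4888.
y_gold = 4.4888^0.31 ≈ 1.5928; c_gold = y_gold − 0.11·k_gold ≈ 1.0990.

(a) k_gold ≈ 4.489; (b) c_gold ≈ 1.099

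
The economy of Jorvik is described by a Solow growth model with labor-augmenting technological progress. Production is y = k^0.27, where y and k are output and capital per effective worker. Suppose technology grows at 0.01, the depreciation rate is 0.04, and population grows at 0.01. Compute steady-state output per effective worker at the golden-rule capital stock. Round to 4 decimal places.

y_gold ≈ 1.7442

Break-even investment rate: n + g + δ = 0.01 + 0.01 + 0.04 = 0.06.
Maximizing c = f(k) − (n+g+δ)·k gives f'(k) = n+g+δ, i.e. 0.27·k^(0.27−1) = 0.06, so k_gold = (0.27/0.06)^(1/0.73) ≈ 7.8490.
Output: y_gold = k_gold^0.27 = 7.8490^0.27 ≈ 1.7442.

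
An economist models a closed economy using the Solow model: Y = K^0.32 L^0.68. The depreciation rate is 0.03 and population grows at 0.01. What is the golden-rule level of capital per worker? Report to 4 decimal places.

Break-even investment rate: n + δ = 0.01 + 0.03 = 0.04.
Maximizing c = f(k) − (n+δ)·k gives f'(k) = n+δ, i.e. 0.32·k^(0.32−1) = 0.04, so k_gold = (0.32/0.04)^(1/0.68) ≈ 21.2850.

k_gold ≈ 21.2850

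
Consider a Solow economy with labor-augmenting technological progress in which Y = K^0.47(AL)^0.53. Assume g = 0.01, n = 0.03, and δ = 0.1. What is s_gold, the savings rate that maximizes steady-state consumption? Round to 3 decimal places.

Break-even investment rate: n + g + δ = 0.03 + 0.01 + 0.1 = 0.14.
At the golden rule MPK = n+g+δ, and in any Cobb-Douglas steady state s = (n+g+δ)·k/y = MPK·k/y = capital's share 0.47.

s_gold = 0.470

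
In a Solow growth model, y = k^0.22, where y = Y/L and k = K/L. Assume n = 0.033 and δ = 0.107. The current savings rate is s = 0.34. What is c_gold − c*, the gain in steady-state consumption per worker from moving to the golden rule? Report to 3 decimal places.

The effective depreciation rate is n + δ = 0.033 + 0.107 = 0.14.
Current steady state (s = 0.34): k* = (0.34/0.14)^(1/0.78) ≈ 3.1192, y* = 3.1192^0.22 ≈ 1.2844, c* = (1−0.34)·1.2844 ≈ 0.8477.
Golden rule sets MPK = n+δ: 0.22·k^(0.22−1) = 0.14, so k_gold = (0.22/0.14)^(1/0.78) ≈ 1.7851.
y_gold = 1.7851^0.22 ≈ 1.1360, c_gold = y_gold − 0.14·k_gold ≈ 0.8861.
Gain: Δc = 0.8861 − 0.8477 ≈ 0.0384.

Δc ≈ 0.038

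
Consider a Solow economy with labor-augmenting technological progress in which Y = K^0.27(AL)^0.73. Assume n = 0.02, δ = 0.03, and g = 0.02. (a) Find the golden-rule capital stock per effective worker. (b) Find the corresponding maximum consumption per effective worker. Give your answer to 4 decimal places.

The effective depreciation rate is n + g + δ = 0.02 + 0.02 + 0.03 = 0.07.
Setting f'(k) = n+g+δ gives 0.27·k^(0.27−1) = 0.07, hence k_gold = (0.27/0.07)^(1/0.73) ≈ 6.3548.
y_gold = 6.3548^0.27 ≈ 1.6475; c_gold = y_gold − 0.07·k_gold ≈ 1.2027.

(a) k_gold ≈ 6.3548; (b) c_gold ≈ 1.2027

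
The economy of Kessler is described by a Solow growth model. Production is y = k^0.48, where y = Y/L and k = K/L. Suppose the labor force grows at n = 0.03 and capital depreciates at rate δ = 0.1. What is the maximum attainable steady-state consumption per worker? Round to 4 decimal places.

c_gold ≈ 1.7365

Break-even investment rate: n + δ = 0.03 + 0.1 = 0.13.
Maximizing c = f(k) − (n+δ)·k gives f'(k) = n+δ, i.e. 0.48·k^(0.48−1) = 0.13, so k_gold = (0.48/0.13)^(1/0.52) ≈ 12.3298.
y_gold = 12.3298^0.48 ≈ 3.3393.
c_gold = y_gold − (n+δ)·k_gold = 3.3393 − 0.13·12.3298 ≈ 1.7365.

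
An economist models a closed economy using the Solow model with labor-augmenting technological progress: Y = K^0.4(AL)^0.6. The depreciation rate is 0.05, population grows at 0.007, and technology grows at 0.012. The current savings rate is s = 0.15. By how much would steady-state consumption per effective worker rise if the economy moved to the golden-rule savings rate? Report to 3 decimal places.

Break-even investment rate: n + g + δ = 0.007 + 0.012 + 0.05 = 0.069.
Current steady state (s = 0.15): k* = (0.15/0.069)^(1/0.6) ≈ 3.6481, y* = 3.6481^0.4 ≈ 1.6781, c* = (1−0.15)·1.6781 ≈ 1.4264.
At the golden rule the marginal product of capital equals n+g+δ: 0.4·k^(0.4−1) = 0.069. Solving, k_gold = (0.4/0.069)^(1/0.6) ≈ 18.7076.
y_gold = 18.7076^0.4 ≈ 3.2271, c_gold = y_gold − 0.069·k_gold ≈ 1.9362.
Gain: Δc = 1.9362 − 1.4264 ≈ 0.5098.

Δc ≈ 0.510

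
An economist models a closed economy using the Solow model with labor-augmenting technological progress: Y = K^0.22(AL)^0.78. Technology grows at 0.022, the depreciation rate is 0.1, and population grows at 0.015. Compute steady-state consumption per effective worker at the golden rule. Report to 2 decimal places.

c_gold ≈ 0.89

n + g + δ = 0.015 + 0.022 + 0.1 = 0.137.
Maximizing c = f(k) − (n+g+δ)·k gives f'(k) = n+g+δ, i.e. 0.22·k^(0.22−1) = 0.137, so k_gold = (0.22/0.137)^(1/0.78) ≈ 1.8354.
y_gold = 1.8354^0.22 ≈ 1.1429.
c_gold = y_gold − (n+g+δ)·k_gold = 1.1429 − 0.137·1.8354 ≈ 0.8915.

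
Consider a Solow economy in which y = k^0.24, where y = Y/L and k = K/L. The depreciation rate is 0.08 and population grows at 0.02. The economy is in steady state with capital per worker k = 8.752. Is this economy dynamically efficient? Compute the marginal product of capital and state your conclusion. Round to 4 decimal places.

The effective depreciation rate is n + δ = 0.02 + 0.08 = 0.1.
MPK = 0.24·k^(0.24−1) = 0.24·8.752^(-0.76) ≈ 0.0462.
MPK < 0.1, so the economy is dynamically inefficient (over-saving).

dynamically inefficient; MPK ≈ 0.0462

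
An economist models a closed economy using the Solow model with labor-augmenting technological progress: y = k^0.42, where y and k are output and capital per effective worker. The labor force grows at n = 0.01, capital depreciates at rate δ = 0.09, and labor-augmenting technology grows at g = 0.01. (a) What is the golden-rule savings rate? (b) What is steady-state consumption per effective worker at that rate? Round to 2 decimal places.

(a) s_gold = 0.42; (b) c_gold ≈ 1.53

Capital per effective worker breaks even when investment replaces (n + g + δ)·k; here n + g + δ = 0.11.
For Cobb-Douglas, s_gold equals capital's share: s_gold = 0.42.
At the golden rule the marginal product of capital equals n+g+δ: 0.42·k^(0.42−1) = 0.11. Solving, k_gold = (0.42/0.11)^(1/0.58) ≈ 10.0740.
y_gold = 10.0740^0.42 ≈ 2.6384; c_gold = (1−0.42)·y_gold ≈ 1.5303.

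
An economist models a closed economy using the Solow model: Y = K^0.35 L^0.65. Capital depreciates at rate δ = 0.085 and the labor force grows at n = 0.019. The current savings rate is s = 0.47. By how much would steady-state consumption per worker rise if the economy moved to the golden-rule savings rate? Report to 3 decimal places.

The effective depreciation rate is n + δ = 0.019 + 0.085 = 0.104.
Current steady state (s = 0.47): k* = (0.47/0.104)^(1/0.65) ≈ 10.1810, y* = 10.1810^0.35 ≈ 2.2528, c* = (1−0.47)·2.2528 ≈ 1.1940.
Golden rule sets MPK = n+δ: 0.35·k^(0.35−1) = 0.104, so k_gold = (0.35/0.104)^(1/0.65) ≈ 6.4688.
y_gold = 6.4688^0.35 ≈ 1.9222, c_gold = y_gold − 0.104·k_gold ≈ 1.2494.
Gain: Δc = 1.2494 − 1.1940 ≈ 0.0554.

Δc ≈ 0.055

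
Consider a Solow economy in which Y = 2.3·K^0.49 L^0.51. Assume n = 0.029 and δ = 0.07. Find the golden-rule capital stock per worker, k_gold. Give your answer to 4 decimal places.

k_gold ≈ 117.8025

Break-even investment rate: n + δ = 0.029 + 0.07 = 0.099.
Maximizing c = f(k) − (n+δ)·k gives f'(k) = n+δ, i.e. 0.49·2.3·k^(0.49−1) = 0.099, so k_gold = (0.49·2.3/0.099)^(1/0.51) ≈ 117.8025.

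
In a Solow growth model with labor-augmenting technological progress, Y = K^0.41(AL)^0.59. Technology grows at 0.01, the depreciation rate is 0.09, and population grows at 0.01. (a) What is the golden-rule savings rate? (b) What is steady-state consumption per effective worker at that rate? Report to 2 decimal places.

(a) s_gold = 0.41; (b) c_gold ≈ 1.47

n + g + δ = 0.01 + 0.01 + 0.09 = 0.11.
For Cobb-Douglas, s_gold equals capital's share: s_gold = 0.41.
At the golden rule the marginal product of capital equals n+g+δ: 0.41·k^(0.41−1) = 0.11. Solving, k_gold = (0.41/0.11)^(1/0.59) ≈ 9.2995.
y_gold = 9.2995^0.41 ≈ 2.4950; c_gold = (1−0.41)·y_gold ≈ 1.4720.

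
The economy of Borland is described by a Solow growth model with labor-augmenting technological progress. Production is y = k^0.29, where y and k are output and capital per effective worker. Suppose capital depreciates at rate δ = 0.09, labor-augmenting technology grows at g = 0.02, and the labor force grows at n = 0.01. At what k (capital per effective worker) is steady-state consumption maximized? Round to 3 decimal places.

k_gold ≈ 3.465

Capital per effective worker breaks even when investment replaces (n + g + δ)·k; here n + g + δ = 0.12.
Maximizing c = f(k) − (n+g+δ)·k gives f'(k) = n+g+δ, i.e. 0.29·k^(0.29−1) = 0.12, so k_gold = (0.29/0.12)^(1/0.71) ≈ 3.4653.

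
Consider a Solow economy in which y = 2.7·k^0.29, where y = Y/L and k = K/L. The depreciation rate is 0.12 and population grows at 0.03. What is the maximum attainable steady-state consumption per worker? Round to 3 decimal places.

The effective depreciation rate is n + δ = 0.03 + 0.12 = 0.15.
At the golden rule the marginal product of capital equals n+δ: 0.29·2.7·k^(0.29−1) = 0.15. Solving, k_gold = (0.29·2.7/0.15)^(1/0.71) ≈ 10.2519.
y_gold = 2.7·10.2519^0.29 ≈ 5.3027.
c_gold = y_gold − (n+δ)·k_gold = 5.3027 − 0.15·10.2519 ≈ 3.7649.

c_gold ≈ 3.765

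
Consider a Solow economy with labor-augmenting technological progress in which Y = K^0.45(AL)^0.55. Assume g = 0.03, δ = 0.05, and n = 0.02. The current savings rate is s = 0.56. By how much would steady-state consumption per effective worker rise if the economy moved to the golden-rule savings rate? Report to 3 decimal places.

n + g + δ = 0.02 + 0.03 + 0.05 = 0.1.
Current steady state (s = 0.56): k* = (0.56/0.1)^(1/0.55) ≈ 22.9267, y* = 22.9267^0.45 ≈ 4.0941, c* = (1−0.56)·4.0941 ≈ 1.8014.
Maximizing c = f(k) − (n+g+δ)·k gives f'(k) = n+g+δ, i.e. 0.45·k^(0.45−1) = 0.1, so k_gold = (0.45/0.1)^(1/0.55) ≈ 15.4049.
y_gold = 15.4049^0.45 ≈ 3.4233, c_gold = y_gold − 0.1·k_gold ≈ 1.8828.
Gain: Δc = 1.8828 − 1.8014 ≈ 0.0814.

Δc ≈ 0.081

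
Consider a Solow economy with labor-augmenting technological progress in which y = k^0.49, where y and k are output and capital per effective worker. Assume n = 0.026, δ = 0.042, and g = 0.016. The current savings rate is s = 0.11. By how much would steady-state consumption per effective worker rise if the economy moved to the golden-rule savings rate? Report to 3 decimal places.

Δc ≈ 1.623

Break-even investment rate: n + g + δ = 0.026 + 0.016 + 0.042 = 0.084.
Current steady state (s = 0.11): k* = (0.11/0.084)^(1/0.51) ≈ 1.6968, y* = 1.6968^0.49 ≈ 1.2957, c* = (1−0.11)·1.2957 ≈ 1.1532.
At the golden rule the marginal product of capital equals n+g+δ: 0.49·k^(0.49−1) = 0.084. Solving, k_gold = (0.49/0.084)^(1/0.51) ≈ 31.7539.
y_gold = 31.7539^0.49 ≈ 5.4435, c_gold = y_gold − 0.084·k_gold ≈ 2.7762.
Gain: Δc = 2.7762 − 1.1532 ≈ 1.6230.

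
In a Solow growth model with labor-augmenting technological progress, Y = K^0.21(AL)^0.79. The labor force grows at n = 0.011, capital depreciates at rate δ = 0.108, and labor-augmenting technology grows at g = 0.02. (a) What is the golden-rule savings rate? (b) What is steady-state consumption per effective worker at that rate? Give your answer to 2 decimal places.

n + g + δ = 0.011 + 0.02 + 0.108 = 0.139.
For Cobb-Douglas, s_gold equals capital's share: s_gold = 0.21.
Setting f'(k) = n+g+δ gives 0.21·k^(0.21−1) = 0.139, hence k_gold = (0.21/0.139)^(1/0.79) ≈ 1.6859.
y_gold = 1.6859^0.21 ≈ 1.1159; c_gold = (1−0.21)·y_gold ≈ 0.8816.

(a) s_gold = 0.21; (b) c_gold ≈ 0.88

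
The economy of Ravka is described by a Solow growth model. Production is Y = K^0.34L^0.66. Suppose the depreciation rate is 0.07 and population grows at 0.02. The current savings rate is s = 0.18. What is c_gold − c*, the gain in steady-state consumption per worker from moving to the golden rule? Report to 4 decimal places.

Break-even investment rate: n + δ = 0.02 + 0.07 = 0.09.
Current steady state (s = 0.18): k* = (0.18/0.09)^(1/0.66) ≈ 2.8583, y* = 2.8583^0.34 ≈ 1.4291, c* = (1−0.18)·1.4291 ≈ 1.1719.
Golden rule sets MPK = n+δ: 0.34·k^(0.34−1) = 0.09, so k_gold = (0.34/0.09)^(1/0.66) ≈ 7.4920.
y_gold = 7.4920^0.34 ≈ 1.9832, c_gold = y_gold − 0.09·k_gold ≈ 1.3089.
Gain: Δc = 1.3089 − 1.1719 ≈ 0.1370.

Δc ≈ 0.1370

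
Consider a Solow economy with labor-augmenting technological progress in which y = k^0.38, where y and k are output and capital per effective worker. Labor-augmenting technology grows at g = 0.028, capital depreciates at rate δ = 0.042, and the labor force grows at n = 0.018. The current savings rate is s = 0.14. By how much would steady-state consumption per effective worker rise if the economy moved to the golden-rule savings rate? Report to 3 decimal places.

Δc ≈ 0.377

Break-even investment rate: n + g + δ = 0.018 + 0.028 + 0.042 = 0.088.
Current steady state (s = 0.14): k* = (0.14/0.088)^(1/0.62) ≈ 2.1146, y* = 2.1146^0.38 ≈ 1.3292, c* = (1−0.14)·1.3292 ≈ 1.1431.
Setting f'(k) = n+g+δ gives 0.38·k^(0.38−1) = 0.088, hence k_gold = (0.38/0.088)^(1/0.62) ≈ 10.5847.
y_gold = 10.5847^0.38 ≈ 2.4512, c_gold = y_gold − 0.088·k_gold ≈ 1.5197.
Gain: Δc = 1.5197 − 1.1431 ≈ 0.3766.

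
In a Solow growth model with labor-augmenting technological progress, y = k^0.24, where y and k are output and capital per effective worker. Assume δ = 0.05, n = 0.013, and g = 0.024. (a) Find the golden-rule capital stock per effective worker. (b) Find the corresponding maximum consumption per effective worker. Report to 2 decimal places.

(a) k_gold ≈ 3.80; (b) c_gold ≈ 1.05

Capital per effective worker breaks even when investment replaces (n + g + δ)·k; here n + g + δ = 0.087.
Golden rule sets MPK = n+g+δ: 0.24·k^(0.24−1) = 0.087, so k_gold = (0.24/0.087)^(1/0.76) ≈ 3.8007.
y_gold = 3.8007^0.24 ≈ 1.3777; c_gold = y_gold − 0.087·k_gold ≈ 1.0471.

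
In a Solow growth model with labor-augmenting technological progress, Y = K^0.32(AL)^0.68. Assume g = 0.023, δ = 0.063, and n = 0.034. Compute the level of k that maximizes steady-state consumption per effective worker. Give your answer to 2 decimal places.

k_gold ≈ 4.23

Capital per effective worker breaks even when investment replaces (n + g + δ)·k; here n + g + δ = 0.12.
Maximizing c = f(k) − (n+g+δ)·k gives f'(k) = n+g+δ, i.e. 0.32·k^(0.32−1) = 0.12, so k_gold = (0.32/0.12)^(1/0.68) ≈ 4.2308.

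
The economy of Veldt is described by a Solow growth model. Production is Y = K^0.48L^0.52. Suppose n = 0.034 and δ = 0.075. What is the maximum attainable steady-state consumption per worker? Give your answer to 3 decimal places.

c_gold ≈ 2.043

Capital per worker breaks even when investment replaces (n + δ)·k; here n + δ = 0.109.
Setting f'(k) = n+δ gives 0.48·k^(0.48−1) = 0.109, hence k_gold = (0.48/0.109)^(1/0.52) ≈ 17.3024.
y_gold = 17.3024^0.48 ≈ 3.9291.
c_gold = y_gold − (n+δ)·k_gold = 3.9291 − 0.109·17.3024 ≈ 2.0431.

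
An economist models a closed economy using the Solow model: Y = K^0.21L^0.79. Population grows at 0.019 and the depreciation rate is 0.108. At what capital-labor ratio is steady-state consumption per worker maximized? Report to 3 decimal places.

The effective depreciation rate is n + δ = 0.019 + 0.108 = 0.127.
Golden rule sets MPK = n+δ: 0.21·k^(0.21−1) = 0.127, so k_gold = (0.21/0.127)^(1/0.79) ≈ 1.8901.

k_gold ≈ 1.890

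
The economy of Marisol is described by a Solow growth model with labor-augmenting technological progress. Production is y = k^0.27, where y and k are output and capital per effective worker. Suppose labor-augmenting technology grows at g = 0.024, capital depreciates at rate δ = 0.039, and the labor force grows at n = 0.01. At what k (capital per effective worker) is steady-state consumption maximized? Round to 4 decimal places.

k_gold ≈ 5.9998

Capital per effective worker breaks even when investment replaces (n + g + δ)·k; here n + g + δ = 0.073.
At the golden rule the marginal product of capital equals n+g+δ: 0.27·k^(0.27−1) = 0.073. Solving, k_gold = (0.27/0.073)^(1/0.73) ≈ 5.9998.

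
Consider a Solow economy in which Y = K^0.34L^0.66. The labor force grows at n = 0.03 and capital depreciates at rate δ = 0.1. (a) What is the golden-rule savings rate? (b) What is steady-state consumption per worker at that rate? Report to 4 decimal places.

Break-even investment rate: n + δ = 0.03 + 0.1 = 0.13.
For Cobb-Douglas, s_gold equals capital's share: s_gold = 0.34.
Maximizing c = f(k) − (n+δ)·k gives f'(k) = n+δ, i.e. 0.34·k^(0.34−1) = 0.13, so k_gold = (0.34/0.13)^(1/0.66) ≈ 4.2917.
y_gold = 4.2917^0.34 ≈ 1.6409; c_gold = (1−0.34)·y_gold ≈ 1.0830.

(a) s_gold = 0.3400; (b) c_gold ≈ 1.0830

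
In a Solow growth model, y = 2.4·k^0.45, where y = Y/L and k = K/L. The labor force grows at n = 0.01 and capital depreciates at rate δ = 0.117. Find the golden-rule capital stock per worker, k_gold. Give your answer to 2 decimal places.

k_gold ≈ 49.00

Capital per worker breaks even when investment replaces (n + δ)·k; here n + δ = 0.127.
At the golden rule the marginal product of capital equals n+δ: 0.45·2.4·k^(0.45−1) = 0.127. Solving, k_gold = (0.45·2.4/0.127)^(1/0.55) ≈ 49.0025.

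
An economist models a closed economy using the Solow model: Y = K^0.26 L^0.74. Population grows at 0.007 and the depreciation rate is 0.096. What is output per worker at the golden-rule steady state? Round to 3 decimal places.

Break-even investment rate: n + δ = 0.007 + 0.096 = 0.103.
Setting f'(k) = n+δ gives 0.26·k^(0.26−1) = 0.103, hence k_gold = (0.26/0.103)^(1/0.74) ≈ 3.4948.
Output: y_gold = k_gold^0.26 = 3.4948^0.26 ≈ 1.3845.

y_gold ≈ 1.384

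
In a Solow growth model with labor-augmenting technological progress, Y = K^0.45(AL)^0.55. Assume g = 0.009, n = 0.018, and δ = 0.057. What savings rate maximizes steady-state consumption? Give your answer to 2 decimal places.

Break-even investment rate: n + g + δ = 0.018 + 0.009 + 0.057 = 0.084.
At the golden rule MPK = n+g+δ, and in any Cobb-Douglas steady state s = (n+g+δ)·k/y = MPK·k/y = capital's share 0.45.

s_gold = 0.45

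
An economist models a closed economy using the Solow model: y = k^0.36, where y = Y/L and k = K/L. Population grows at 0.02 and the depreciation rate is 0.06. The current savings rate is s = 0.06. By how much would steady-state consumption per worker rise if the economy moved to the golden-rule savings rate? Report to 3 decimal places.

The effective depreciation rate is n + δ = 0.02 + 0.06 = 0.08.
Current steady state (s = 0.06): k* = (0.06/0.08)^(1/0.64) ≈ 0.6379, y* = 0.6379^0.36 ≈ 0.8506, c* = (1−0.06)·0.8506 ≈ 0.7996.
At the golden rule the marginal product of capital equals n+δ: 0.36·k^(0.36−1) = 0.08. Solving, k_gold = (0.36/0.08)^(1/0.64) ≈ 10.4868.
y_gold = 10.4868^0.36 ≈ 2.3304, c_gold = y_gold − 0.08·k_gold ≈ 1.4915.
Gain: Δc = 1.4915 − 0.7996 ≈ 0.6919.

Δc ≈ 0.692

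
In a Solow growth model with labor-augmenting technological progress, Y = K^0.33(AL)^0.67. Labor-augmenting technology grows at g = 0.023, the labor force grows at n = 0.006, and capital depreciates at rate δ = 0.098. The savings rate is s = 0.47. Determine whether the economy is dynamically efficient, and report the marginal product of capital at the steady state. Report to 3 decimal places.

The effective depreciation rate is n + g + δ = 0.006 + 0.023 + 0.098 = 0.127.
Steady-state k*: s·k^0.33 = 0.127·k gives k* = (0.47/0.127)^(1/0.67) ≈ 7.0502.
MPK = 0.33·7.0502^(-0.67) ≈ 0.0892.
MPK < n+g+δ = 0.127, so the economy is dynamically inefficient (over-saving).

dynamically inefficient; MPK ≈ 0.089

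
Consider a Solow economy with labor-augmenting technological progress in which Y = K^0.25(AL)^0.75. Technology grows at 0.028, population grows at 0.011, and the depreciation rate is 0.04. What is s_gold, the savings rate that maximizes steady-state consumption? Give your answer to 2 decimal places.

Capital per effective worker breaks even when investment replaces (n + g + δ)·k; here n + g + δ = 0.079.
At the golden rule MPK = n+g+δ, and in any Cobb-Douglas steady state s = (n+g+δ)·k/y = MPK·k/y = capital's share 0.25.

s_gold = 0.25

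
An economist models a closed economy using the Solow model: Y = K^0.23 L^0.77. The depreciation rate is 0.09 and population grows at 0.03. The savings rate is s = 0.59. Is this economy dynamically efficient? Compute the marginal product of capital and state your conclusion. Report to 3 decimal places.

The effective depreciation rate is n + δ = 0.03 + 0.09 = 0.12.
Steady-state k*: s·k^0.23 = 0.12·k gives k* = (0.59/0.12)^(1/0.77) ≈ 7.9118.
MPK = 0.23·7.9118^(-0.77) ≈ 0.0468.
MPK < n+δ = 0.12, so the economy is dynamically inefficient (over-saving).

dynamically inefficient; MPK ≈ 0.047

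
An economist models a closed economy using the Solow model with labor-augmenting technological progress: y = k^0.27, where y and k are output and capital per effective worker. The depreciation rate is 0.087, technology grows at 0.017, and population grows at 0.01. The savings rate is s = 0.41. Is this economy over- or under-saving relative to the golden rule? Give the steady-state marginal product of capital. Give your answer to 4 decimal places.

over-saving; MPK ≈ 0.0751

Break-even investment rate: n + g + δ = 0.01 + 0.017 + 0.087 = 0.114.
Steady-state k*: s·k^0.27 = 0.114·k gives k* = (0.41/0.114)^(1/0.73) ≈ 5.7740.
MPK = 0.27·5.7740^(-0.73) ≈ 0.0751.
MPK < n+g+δ = 0.114, so the economy is dynamically inefficient (over-saving).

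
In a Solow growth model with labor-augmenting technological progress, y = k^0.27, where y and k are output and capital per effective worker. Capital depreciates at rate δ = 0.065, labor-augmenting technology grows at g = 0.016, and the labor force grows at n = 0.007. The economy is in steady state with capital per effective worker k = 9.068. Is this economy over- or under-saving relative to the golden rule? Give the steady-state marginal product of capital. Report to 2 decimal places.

over-saving; MPK ≈ 0.05

n + g + δ = 0.007 + 0.016 + 0.065 = 0.088.
MPK = 0.27·k^(0.27−1) = 0.27·9.068^(-0.73) ≈ 0.0540.
MPK < 0.088, so the economy is dynamically inefficient (over-saving).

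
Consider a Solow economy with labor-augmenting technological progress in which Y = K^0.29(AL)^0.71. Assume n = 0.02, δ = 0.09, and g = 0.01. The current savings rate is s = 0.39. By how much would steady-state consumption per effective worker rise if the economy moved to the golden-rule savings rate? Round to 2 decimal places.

Break-even investment rate: n + g + δ = 0.02 + 0.01 + 0.09 = 0.12.
Current steady state (s = 0.39): k* = (0.39/0.12)^(1/0.71) ≈ 5.2597, y* = 5.2597^0.29 ≈ 1.6184, c* = (1−0.39)·1.6184 ≈ 0.9872.
Setting f'(k) = n+g+δ gives 0.29·k^(0.29−1) = 0.12, hence k_gold = (0.29/0.12)^(1/0.71) ≈ 3.4653.
y_gold = 3.4653^0.29 ≈ 1.4339, c_gold = y_gold − 0.12·k_gold ≈ 1.0181.
Gain: Δc = 1.0181 − 0.9872 ≈ 0.0309.

Δc ≈ 0.03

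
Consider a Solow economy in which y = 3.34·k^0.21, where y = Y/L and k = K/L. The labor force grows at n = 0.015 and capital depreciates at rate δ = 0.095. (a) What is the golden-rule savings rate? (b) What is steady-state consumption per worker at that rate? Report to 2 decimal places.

(a) s_gold = 0.21; (b) c_gold ≈ 4.32

n + δ = 0.015 + 0.095 = 0.11.
For Cobb-Douglas, s_gold equals capital's share: s_gold = 0.21.
Maximizing c = f(k) − (n+δ)·k gives f'(k) = n+δ, i.e. 0.21·3.34·k^(0.21−1) = 0.11, so k_gold = (0.21·3.34/0.11)^(1/0.79) ≈ 10.4339.
y_gold = 3.34·10.4339^0.21 ≈ 5.4654; c_gold = (1−0.21)·y_gold ≈ 4.3176.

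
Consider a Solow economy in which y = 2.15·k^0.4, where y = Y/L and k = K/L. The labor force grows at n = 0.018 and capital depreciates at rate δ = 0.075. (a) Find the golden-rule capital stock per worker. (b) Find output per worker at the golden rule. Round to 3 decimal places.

(a) k_gold ≈ 40.740; (b) y_gold ≈ 9.472

The effective depreciation rate is n + δ = 0.018 + 0.075 = 0.093.
Maximizing c = f(k) − (n+δ)·k gives f'(k) = n+δ, i.e. 0.4·2.15·k^(0.4−1) = 0.093, so k_gold = (0.4·2.15/0.093)^(1/0.6) ≈ 40.7405.
y_gold = 2.15·40.7405^0.4 ≈ 9.4722.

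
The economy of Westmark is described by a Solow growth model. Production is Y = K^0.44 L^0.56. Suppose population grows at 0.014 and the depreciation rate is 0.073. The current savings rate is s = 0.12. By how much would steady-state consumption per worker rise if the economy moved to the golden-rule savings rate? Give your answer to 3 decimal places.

Break-even investment rate: n + δ = 0.014 + 0.073 = 0.087.
Current steady state (s = 0.12): k* = (0.12/0.087)^(1/0.56) ≈ 1.7758, y* = 1.7758^0.44 ≈ 1.2875, c* = (1−0.12)·1.2875 ≈ 1.1330.
Maximizing c = f(k) − (n+δ)·k gives f'(k) = n+δ, i.e. 0.44·k^(0.44−1) = 0.087, so k_gold = (0.44/0.087)^(1/0.56) ≈ 18.0727.
y_gold = 18.0727^0.44 ≈ 3.5735, c_gold = y_gold − 0.087·k_gold ≈ 2.0011.
Gain: Δc = 2.0011 − 1.1330 ≈ 0.8682.

Δc ≈ 0.868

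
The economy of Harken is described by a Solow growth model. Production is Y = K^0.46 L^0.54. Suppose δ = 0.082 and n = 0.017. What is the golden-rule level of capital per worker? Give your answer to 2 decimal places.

n + δ = 0.017 + 0.082 = 0.099.
At the golden rule the marginal product of capital equals n+δ: 0.46·k^(0.46−1) = 0.099. Solving, k_gold = (0.46/0.099)^(1/0.54) ≈ 17.1954.

k_gold ≈ 17.20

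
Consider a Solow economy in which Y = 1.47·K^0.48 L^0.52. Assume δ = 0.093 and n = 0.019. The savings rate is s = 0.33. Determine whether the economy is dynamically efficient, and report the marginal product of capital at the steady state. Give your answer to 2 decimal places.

dynamically efficient; MPK ≈ 0.16

Break-even investment rate: n + δ = 0.019 + 0.093 = 0.112.
Steady-state k*: s·A·k^0.48 = 0.112·k gives k* = (0.33·1.47/0.112)^(1/0.52) ≈ 16.7593.
MPK = 0.48·1.47·16.7593^(-0.52) ≈ 0.1629.
MPK > n+δ = 0.112, so the economy is dynamically efficient (under-saving).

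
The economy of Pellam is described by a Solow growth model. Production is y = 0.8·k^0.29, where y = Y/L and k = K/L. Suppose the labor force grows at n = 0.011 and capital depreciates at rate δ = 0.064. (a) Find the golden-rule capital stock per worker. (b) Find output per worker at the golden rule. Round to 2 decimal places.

Capital per worker breaks even when investment replaces (n + δ)·k; here n + δ = 0.075.
At the golden rule the marginal product of capital equals n+δ: 0.29·0.8·k^(0.29−1) = 0.075. Solving, k_gold = (0.29·0.8/0.075)^(1/0.71) ≈ 4.9062.
y_gold = 0.8·4.9062^0.29 ≈ 1.2688.

(a) k_gold ≈ 4.91; (b) y_gold ≈ 1.27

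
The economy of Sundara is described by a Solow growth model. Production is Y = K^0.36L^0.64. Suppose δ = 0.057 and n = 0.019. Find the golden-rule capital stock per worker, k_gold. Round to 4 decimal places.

k_gold ≈ 11.3619

Capital per worker breaks even when investment replaces (n + δ)·k; here n + δ = 0.076.
Golden rule sets MPK = n+δ: 0.36·k^(0.36−1) = 0.076, so k_gold = (0.36/0.076)^(1/0.64) ≈ 11.3619.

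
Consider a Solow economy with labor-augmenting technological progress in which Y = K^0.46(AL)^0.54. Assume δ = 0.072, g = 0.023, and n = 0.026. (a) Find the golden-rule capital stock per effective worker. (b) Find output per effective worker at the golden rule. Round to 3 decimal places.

Break-even investment rate: n + g + δ = 0.026 + 0.023 + 0.072 = 0.121.
Setting f'(k) = n+g+δ gives 0.46·k^(0.46−1) = 0.121, hence k_gold = (0.46/0.121)^(1/0.54) ≈ 11.8583.
y_gold = 11.8583^0.46 ≈ 3.1193.

(a) k_gold ≈ 11.858; (b) y_gold ≈ 3.119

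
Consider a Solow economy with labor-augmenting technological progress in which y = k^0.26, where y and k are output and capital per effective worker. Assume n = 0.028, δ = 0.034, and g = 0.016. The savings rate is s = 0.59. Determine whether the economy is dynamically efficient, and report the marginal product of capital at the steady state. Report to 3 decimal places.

dynamically inefficient; MPK ≈ 0.034

Break-even investment rate: n + g + δ = 0.028 + 0.016 + 0.034 = 0.078.
Steady-state k*: s·k^0.26 = 0.078·k gives k* = (0.59/0.078)^(1/0.74) ≈ 15.3996.
MPK = 0.26·15.3996^(-0.74) ≈ 0.0344.
MPK < n+g+δ = 0.078, so the economy is dynamically inefficient (over-saving).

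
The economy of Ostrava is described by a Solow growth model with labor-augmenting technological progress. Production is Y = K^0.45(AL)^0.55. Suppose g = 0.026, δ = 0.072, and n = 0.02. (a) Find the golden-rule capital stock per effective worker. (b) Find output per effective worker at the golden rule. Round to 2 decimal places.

The effective depreciation rate is n + g + δ = 0.02 + 0.026 + 0.072 = 0.118.
Golden rule sets MPK = n+g+δ: 0.45·k^(0.45−1) = 0.118, so k_gold = (0.45/0.118)^(1/0.55) ≈ 11.4016.
y_gold = 11.4016^0.45 ≈ 2.9897.

(a) k_gold ≈ 11.40; (b) y_gold ≈ 2.99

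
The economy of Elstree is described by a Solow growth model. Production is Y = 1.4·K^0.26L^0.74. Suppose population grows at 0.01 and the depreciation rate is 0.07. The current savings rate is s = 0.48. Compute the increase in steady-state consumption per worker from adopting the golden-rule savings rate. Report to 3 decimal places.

Δc ≈ 0.226

The effective depreciation rate is n + δ = 0.01 + 0.07 = 0.08.
Current steady state (s = 0.48): k* = (0.48·1.4/0.08)^(1/0.74) ≈ 17.7430, y* = 1.4·17.7430^0.26 ≈ 2.9572, c* = (1−0.48)·2.9572 ≈ 1.5377.
Setting f'(k) = n+δ gives 0.26·1.4·k^(0.26−1) = 0.08, hence k_gold = (0.26·1.4/0.08)^(1/0.74) ≈ 7.7483.
y_gold = 1.4·7.7483^0.26 ≈ 2.3841, c_gold = y_gold − 0.08·k_gold ≈ 1.7642.
Gain: Δc = 1.7642 − 1.5377 ≈ 0.2265.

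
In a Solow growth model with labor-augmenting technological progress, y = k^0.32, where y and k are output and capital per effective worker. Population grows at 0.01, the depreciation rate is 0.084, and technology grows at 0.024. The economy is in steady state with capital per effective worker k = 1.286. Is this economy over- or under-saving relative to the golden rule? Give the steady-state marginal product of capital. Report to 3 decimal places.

under-saving; MPK ≈ 0.270

n + g + δ = 0.01 + 0.024 + 0.084 = 0.118.
MPK = 0.32·k^(0.32−1) = 0.32·1.286^(-0.68) ≈ 0.2697.
MPK > 0.118, so the economy is dynamically efficient (under-saving).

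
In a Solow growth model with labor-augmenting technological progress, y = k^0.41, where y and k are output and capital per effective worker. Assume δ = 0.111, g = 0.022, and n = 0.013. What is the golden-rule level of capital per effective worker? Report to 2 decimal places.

k_gold ≈ 5.76

Break-even investment rate: n + g + δ = 0.013 + 0.022 + 0.111 = 0.146.
Golden rule sets MPK = n+g+δ: 0.41·k^(0.41−1) = 0.146, so k_gold = (0.41/0.146)^(1/0.59) ≈ 5.7551.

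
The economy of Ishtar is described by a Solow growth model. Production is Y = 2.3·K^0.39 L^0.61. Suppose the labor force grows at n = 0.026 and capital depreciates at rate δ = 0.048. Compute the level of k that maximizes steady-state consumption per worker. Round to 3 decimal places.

n + δ = 0.026 + 0.048 = 0.074.
Golden rule sets MPK = n+δ: 0.39·2.3·k^(0.39−1) = 0.074, so k_gold = (0.39·2.3/0.074)^(1/0.61) ≈ 59.7488.

k_gold ≈ 59.749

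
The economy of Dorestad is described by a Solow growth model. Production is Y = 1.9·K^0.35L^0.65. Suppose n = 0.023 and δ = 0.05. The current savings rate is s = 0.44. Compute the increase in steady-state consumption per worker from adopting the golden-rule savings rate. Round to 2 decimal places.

Δc ≈ 0.10

The effective depreciation rate is n + δ = 0.023 + 0.05 = 0.073.
Current steady state (s = 0.44): k* = (0.44·1.9/0.073)^(1/0.65) ≈ 42.5649, y* = 1.9·42.5649^0.35 ≈ 7.0619, c* = (1−0.44)·7.0619 ≈ 3.9547.
At the golden rule the marginal product of capital equals n+δ: 0.35·1.9·k^(0.35−1) = 0.073. Solving, k_gold = (0.35·1.9/0.073)^(1/0.65) ≈ 29.9331.
y_gold = 1.9·29.9331^0.35 ≈ 6.2432, c_gold = y_gold − 0.073·k_gold ≈ 4.0581.
Gain: Δc = 4.0581 − 3.9547 ≈ 0.1034.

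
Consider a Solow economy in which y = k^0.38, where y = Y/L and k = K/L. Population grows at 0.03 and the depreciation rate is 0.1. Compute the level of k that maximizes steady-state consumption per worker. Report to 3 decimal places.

Break-even investment rate: n + δ = 0.03 + 0.1 = 0.13.
Golden rule sets MPK = n+δ: 0.38·k^(0.38−1) = 0.13, so k_gold = (0.38/0.13)^(1/0.62) ≈ 5.6410.

k_gold ≈ 5.641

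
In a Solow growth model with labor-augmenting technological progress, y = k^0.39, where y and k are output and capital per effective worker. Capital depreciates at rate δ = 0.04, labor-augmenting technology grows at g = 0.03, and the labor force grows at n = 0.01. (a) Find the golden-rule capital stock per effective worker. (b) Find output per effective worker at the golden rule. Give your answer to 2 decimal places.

The effective depreciation rate is n + g + δ = 0.01 + 0.03 + 0.04 = 0.08.
Golden rule sets MPK = n+g+δ: 0.39·k^(0.39−1) = 0.08, so k_gold = (0.39/0.08)^(1/0.61) ≈ 13.4223.
y_gold = 13.4223^0.39 ≈ 2.7533.

(a) k_gold ≈ 13.42; (b) y_gold ≈ 2.75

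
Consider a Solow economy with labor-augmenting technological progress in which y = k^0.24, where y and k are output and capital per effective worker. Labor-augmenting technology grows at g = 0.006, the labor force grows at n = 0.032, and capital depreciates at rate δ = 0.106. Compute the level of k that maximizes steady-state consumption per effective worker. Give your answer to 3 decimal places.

k_gold ≈ 1.958

The effective depreciation rate is n + g + δ = 0.032 + 0.006 + 0.106 = 0.144.
Golden rule sets MPK = n+g+δ: 0.24·k^(0.24−1) = 0.144, so k_gold = (0.24/0.144)^(1/0.76) ≈ 1.9584.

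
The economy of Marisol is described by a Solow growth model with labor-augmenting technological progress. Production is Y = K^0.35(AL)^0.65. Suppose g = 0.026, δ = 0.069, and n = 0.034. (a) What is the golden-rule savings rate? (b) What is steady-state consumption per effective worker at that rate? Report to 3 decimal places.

(a) s_gold = 0.350; (b) c_gold ≈ 1.113

n + g + δ = 0.034 + 0.026 + 0.069 = 0.129.
For Cobb-Douglas, s_gold equals capital's share: s_gold = 0.35.
Setting f'(k) = n+g+δ gives 0.35·k^(0.35−1) = 0.129, hence k_gold = (0.35/0.129)^(1/0.65) ≈ 4.6440.
y_gold = 4.6440^0.35 ≈ 1.7116; c_gold = (1−0.35)·y_gold ≈ 1.1126.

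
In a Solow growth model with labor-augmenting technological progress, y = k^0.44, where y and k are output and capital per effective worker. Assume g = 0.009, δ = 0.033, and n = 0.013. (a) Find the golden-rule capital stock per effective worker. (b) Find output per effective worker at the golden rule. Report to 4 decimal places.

The effective depreciation rate is n + g + δ = 0.013 + 0.009 + 0.033 = 0.055.
Golden rule sets MPK = n+g+δ: 0.44·k^(0.44−1) = 0.055, so k_gold = (0.44/0.055)^(1/0.56) ≈ 40.9884.
y_gold = 40.9884^0.44 ≈ 5.1235.

(a) k_gold ≈ 40.9884; (b) y_gold ≈ 5.1235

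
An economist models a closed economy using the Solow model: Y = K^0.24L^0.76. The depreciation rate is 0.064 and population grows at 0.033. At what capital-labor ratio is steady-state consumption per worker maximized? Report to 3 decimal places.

k_gold ≈ 3.294

Capital per worker breaks even when investment replaces (n + δ)·k; here n + δ = 0.097.
Setting f'(k) = n+δ gives 0.24·k^(0.24−1) = 0.097, hence k_gold = (0.24/0.097)^(1/0.76) ≈ 3.2937.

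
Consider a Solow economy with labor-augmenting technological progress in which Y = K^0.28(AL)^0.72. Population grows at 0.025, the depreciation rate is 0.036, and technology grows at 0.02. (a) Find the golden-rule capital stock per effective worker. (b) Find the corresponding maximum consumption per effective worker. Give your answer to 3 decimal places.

(a) k_gold ≈ 5.600; (b) c_gold ≈ 1.166

Capital per effective worker breaks even when investment replaces (n + g + δ)·k; here n + g + δ = 0.081.
At the golden rule the marginal product of capital equals n+g+δ: 0.28·k^(0.28−1) = 0.081. Solving, k_gold = (0.28/0.081)^(1/0.72) ≈ 5.5996.
y_gold = 5.5996^0.28 ≈ 1.6199; c_gold = y_gold − 0.081·k_gold ≈ 1.1663.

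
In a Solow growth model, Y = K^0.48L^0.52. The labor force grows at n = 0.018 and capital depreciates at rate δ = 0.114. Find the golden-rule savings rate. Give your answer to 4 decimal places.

s_gold = 0.4800

The effective depreciation rate is n + δ = 0.018 + 0.114 = 0.132.
At the golden rule MPK = n+δ, and in any Cobb-Douglas steady state s = (n+δ)·k/y = MPK·k/y = capital's share 0.48.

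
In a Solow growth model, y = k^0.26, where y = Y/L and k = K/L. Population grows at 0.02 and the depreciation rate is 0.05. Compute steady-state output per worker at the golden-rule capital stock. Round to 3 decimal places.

y_gold ≈ 1.586

The effective depreciation rate is n + δ = 0.02 + 0.05 = 0.07.
Setting f'(k) = n+δ gives 0.26·k^(0.26−1) = 0.07, hence k_gold = (0.26/0.07)^(1/0.74) ≈ 5.8898.
Output: y_gold = k_gold^0.26 = 5.8898^0.26 ≈ 1.5857.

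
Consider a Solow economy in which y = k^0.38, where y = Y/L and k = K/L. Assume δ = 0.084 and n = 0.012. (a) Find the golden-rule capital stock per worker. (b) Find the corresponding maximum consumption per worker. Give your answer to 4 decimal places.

(a) k_gold ≈ 9.1988; (b) c_gold ≈ 1.4408

The effective depreciation rate is n + δ = 0.012 + 0.084 = 0.096.
Setting f'(k) = n+δ gives 0.38·k^(0.38−1) = 0.096, hence k_gold = (0.38/0.096)^(1/0.62) ≈ 9.1988.
y_gold = 9.1988^0.38 ≈ 2.3239; c_gold = y_gold − 0.096·k_gold ≈ 1.4408.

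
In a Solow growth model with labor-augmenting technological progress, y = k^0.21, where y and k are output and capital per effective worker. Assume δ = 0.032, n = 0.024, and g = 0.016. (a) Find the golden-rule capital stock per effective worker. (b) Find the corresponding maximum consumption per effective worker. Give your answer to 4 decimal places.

n + g + δ = 0.024 + 0.016 + 0.032 = 0.072.
Maximizing c = f(k) − (n+g+δ)·k gives f'(k) = n+g+δ, i.e. 0.21·k^(0.21−1) = 0.072, so k_gold = (0.21/0.072)^(1/0.79) ≈ 3.8767.
y_gold = 3.8767^0.21 ≈ 1.3292; c_gold = y_gold − 0.072·k_gold ≈ 1.0500.

(a) k_gold ≈ 3.8767; (b) c_gold ≈ 1.0500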